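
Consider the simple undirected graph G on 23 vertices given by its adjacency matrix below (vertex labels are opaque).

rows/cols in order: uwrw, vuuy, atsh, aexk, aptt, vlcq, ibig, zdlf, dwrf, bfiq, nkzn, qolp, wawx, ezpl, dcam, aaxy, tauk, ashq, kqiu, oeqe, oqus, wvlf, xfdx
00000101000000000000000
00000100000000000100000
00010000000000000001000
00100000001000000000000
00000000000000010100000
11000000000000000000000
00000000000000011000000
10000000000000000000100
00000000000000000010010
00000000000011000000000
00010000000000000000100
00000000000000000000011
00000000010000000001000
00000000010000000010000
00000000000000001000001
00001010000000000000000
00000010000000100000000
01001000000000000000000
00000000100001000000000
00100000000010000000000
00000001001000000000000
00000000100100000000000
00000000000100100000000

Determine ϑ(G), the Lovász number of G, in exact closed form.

23*cos(pi/23)/(cos(pi/23) + 1)

N(wvlf) = {dwrf, qolp}, |N(wvlf)| = 2.
N(wawx) = {bfiq, oeqe}, |N(wawx)| = 2.
N(bfiq) = {wawx, ezpl}, |N(bfiq)| = 2.
Vertex xfdx has 2 neighbors: qolp, dcam.
G on 23 vertices is 2-regular; connected 2-regular on 23 ⇒ C_{23}.
A has 12 distinct eigenvalues ≈ [2.0, 1.926, 1.709, 1.365, 0.92, 0.407, -0.136, -0.67, -1.153, -1.551, -1.834, -1.981].
−23·(-2*cos(pi/23)) / ((2)−(-2*cos(pi/23))) = 23*cos(pi/23)/(cos(pi/23) + 1) = ϑ(G).
≈ 11.446194 (to 6 d.p.).
Check 11 ≤ 23*cos(pi/23)/(cos(pi/23) + 1) ≤ 12: both strict.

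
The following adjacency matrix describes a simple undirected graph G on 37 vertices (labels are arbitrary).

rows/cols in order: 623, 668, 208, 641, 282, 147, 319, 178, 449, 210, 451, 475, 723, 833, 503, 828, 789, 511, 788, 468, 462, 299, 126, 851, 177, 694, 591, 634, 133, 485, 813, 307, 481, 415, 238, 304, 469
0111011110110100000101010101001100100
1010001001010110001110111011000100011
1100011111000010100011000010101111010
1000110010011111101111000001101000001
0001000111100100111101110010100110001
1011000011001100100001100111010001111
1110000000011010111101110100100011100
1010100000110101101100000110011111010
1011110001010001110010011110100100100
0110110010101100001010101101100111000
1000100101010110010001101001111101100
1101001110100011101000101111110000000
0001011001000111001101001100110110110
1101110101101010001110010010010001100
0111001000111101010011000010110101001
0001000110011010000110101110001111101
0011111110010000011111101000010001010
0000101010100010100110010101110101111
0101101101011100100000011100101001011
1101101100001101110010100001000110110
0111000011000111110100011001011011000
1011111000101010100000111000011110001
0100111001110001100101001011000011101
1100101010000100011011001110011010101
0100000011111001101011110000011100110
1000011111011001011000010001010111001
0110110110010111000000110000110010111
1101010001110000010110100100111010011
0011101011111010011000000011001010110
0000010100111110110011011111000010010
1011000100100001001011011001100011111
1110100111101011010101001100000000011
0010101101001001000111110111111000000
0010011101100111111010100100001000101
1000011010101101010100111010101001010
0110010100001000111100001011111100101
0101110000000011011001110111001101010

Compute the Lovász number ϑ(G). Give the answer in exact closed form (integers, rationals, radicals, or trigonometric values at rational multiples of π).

sqrt(37)

Vertex 694 has 18 neighbors: 623, 147, 319, 178, 449, 210, 475, 723, 828, 511, 788, 851, 634, 485, 307, 481, 415, 469.
N(511) = {282, 319, 449, 451, 503, 789, 468, 462, 851, 694, 634, 133, 485, 307, 415, 238, 304, 469}, |N(511)| = 18.
deg(462) = 18; N(462) = {668, 208, 641, 449, 210, 833, 503, 828, 789, 511, 468, 851, 177, 634, 485, 813, 481, 415}.
deg(469) = 18; N(469) = {668, 641, 282, 147, 503, 828, 511, 788, 299, 126, 851, 694, 591, 634, 813, 307, 415, 304}.
37-vertex 18-regular graph: strongly regular (37,18,8,9).
A has 3 distinct eigenvalues ≈ [18.0, 2.5414, -3.5414].
ϑ = −N·λ_min/(λ_max−λ_min) = −37·(-sqrt(37)/2 - 1/2)/(18−(-sqrt(37)/2 - 1/2)) = sqrt(37).
ϑ(G) ≈ 6.082762530.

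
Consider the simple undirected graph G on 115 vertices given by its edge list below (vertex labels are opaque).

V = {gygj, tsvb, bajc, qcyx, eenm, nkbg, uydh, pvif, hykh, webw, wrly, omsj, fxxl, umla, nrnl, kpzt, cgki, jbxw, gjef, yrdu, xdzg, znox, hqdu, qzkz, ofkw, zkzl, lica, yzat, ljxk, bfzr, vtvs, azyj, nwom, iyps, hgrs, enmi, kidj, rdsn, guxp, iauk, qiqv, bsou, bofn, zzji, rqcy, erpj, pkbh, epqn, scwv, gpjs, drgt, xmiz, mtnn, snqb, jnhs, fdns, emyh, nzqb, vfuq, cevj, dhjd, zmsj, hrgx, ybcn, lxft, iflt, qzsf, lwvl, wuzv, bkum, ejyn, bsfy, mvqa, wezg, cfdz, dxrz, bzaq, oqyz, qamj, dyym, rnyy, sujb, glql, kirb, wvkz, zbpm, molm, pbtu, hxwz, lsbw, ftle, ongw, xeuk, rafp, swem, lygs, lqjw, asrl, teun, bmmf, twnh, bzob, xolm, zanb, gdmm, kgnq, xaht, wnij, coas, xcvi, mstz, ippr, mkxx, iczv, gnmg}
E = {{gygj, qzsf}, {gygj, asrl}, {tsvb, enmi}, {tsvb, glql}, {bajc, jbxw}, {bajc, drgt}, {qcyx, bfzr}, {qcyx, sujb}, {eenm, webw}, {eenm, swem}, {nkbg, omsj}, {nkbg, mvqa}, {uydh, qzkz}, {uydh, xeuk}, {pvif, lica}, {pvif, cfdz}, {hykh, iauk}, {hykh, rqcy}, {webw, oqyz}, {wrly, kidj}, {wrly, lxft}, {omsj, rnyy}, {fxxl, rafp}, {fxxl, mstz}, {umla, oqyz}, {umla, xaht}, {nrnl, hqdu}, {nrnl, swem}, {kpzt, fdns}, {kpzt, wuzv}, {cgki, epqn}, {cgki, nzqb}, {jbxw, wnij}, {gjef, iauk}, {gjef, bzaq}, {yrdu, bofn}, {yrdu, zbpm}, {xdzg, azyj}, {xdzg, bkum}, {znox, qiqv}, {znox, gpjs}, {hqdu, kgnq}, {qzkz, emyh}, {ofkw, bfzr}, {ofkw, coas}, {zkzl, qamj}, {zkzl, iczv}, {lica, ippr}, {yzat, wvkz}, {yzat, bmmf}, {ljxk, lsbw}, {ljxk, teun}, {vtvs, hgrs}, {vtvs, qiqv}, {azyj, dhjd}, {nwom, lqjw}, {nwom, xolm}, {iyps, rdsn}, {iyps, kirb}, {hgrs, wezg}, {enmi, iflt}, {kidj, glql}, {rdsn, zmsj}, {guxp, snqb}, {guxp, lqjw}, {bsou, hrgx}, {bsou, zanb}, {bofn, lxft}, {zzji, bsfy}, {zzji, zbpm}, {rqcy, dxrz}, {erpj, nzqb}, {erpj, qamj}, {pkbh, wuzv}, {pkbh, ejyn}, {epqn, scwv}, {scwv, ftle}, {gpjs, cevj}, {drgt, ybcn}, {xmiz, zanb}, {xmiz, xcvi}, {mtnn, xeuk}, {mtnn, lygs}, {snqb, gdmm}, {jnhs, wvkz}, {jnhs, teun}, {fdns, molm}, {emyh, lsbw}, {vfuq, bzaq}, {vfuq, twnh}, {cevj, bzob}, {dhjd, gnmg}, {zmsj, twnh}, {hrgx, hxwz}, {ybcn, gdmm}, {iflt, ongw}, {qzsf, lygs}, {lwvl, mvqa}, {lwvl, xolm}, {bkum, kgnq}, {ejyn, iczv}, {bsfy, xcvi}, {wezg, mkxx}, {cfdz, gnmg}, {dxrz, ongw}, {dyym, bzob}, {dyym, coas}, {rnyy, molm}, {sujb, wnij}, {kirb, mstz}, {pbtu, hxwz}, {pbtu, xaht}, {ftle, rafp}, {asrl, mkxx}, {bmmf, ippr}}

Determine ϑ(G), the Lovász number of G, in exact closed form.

deg(wrly) = 2; N(wrly) = {kidj, lxft}.
deg(rnyy) = 2; N(rnyy) = {omsj, molm}.
Vertex lica has 2 neighbors: pvif, ippr.
deg(xeuk) = 2; N(xeuk) = {uydh, mtnn}.
deg(v) = 2 for all v (|V|=115); connected 2-regular on 115 ⇒ C_{115}.
The 58 distinct eigenvalues: [2.0, 1.997, 1.988, 1.973, 1.952, 1.926, 1.893, 1.856, 1.812, 1.763, 1.709, 1.65, 1.585, 1.516, 1.443, 1.365, 1.283, 1.198, 1.108, 1.016, 0.92, 0.822, 0.721, 0.618, 0.513, 0.407, 0.299, 0.191, 0.082, -0.027, -0.136, -0.245, -0.353, -0.46, -0.566, -0.67, -0.772, -0.871, -0.968, -1.062, -1.153, -1.241, -1.325, -1.405, -1.48, -1.551, -1.618, -1.68, -1.737, -1.788, -1.834, -1.875, -1.91, -1.94, -1.964, -1.981, -1.993, -1.999].
Lovász: ϑ = −115(-2*cos(pi/115))/(2+-(-1)*2*cos(pi/115)) = 115*cos(pi/115)/(cos(pi/115) + 1).
Numerically 57.48927.
57 ≤ 115*cos(pi/115)/(cos(pi/115) + 1) ≤ 58: both strict.

115*cos(pi/115)/(cos(pi/115) + 1)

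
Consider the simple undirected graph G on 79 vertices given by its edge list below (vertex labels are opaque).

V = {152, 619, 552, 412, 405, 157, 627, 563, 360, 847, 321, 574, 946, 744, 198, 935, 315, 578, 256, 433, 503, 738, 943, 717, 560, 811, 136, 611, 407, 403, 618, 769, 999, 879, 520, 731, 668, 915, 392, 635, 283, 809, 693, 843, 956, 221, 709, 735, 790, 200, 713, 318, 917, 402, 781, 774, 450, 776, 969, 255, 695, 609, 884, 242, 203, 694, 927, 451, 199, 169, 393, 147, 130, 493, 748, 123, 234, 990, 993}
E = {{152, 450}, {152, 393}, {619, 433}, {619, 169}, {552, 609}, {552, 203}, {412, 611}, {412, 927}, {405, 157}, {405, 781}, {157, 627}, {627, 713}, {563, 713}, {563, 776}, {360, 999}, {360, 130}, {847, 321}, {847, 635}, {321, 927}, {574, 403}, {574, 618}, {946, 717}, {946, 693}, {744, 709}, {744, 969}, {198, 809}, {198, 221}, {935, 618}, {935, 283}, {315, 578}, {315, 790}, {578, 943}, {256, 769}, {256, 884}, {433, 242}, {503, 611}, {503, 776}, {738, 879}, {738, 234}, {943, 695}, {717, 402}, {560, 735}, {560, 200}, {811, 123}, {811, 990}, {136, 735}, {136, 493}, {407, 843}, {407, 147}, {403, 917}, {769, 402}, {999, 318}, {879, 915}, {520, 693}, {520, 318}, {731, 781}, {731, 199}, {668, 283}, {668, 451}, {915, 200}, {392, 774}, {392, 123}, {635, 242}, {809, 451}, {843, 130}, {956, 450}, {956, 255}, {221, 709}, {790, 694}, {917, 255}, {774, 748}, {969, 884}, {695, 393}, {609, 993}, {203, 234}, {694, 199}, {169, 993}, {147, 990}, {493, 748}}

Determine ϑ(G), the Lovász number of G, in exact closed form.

79*cos(pi/79)/(cos(pi/79) + 1)

deg(744) = 2; N(744) = {709, 969}.
N(200) = {560, 915}, |N(200)| = 2.
Vertex 619 has 2 neighbors: 433, 169.
N(221) = {198, 709}, |N(221)| = 2.
2-regular, N=79; a single 79-cycle (edge-transitive).
Distinct eigenvalues (to 5 d.p.): [2.0, 1.99368, 1.97475, 1.94334, 1.89964, 1.84393, 1.77657, 1.69797, 1.60863, 1.50913, 1.40008, 1.28219, 1.15618, 1.02287, 0.88309, 0.73773, 0.5877, 0.43396, 0.27747, 0.11923, -0.03976, -0.19851, -0.356, -0.51123, -0.66324, -0.81105, -0.95374, -1.09039, -1.22015, -1.3422, -1.45576, -1.56011, -1.65461, -1.73864, -1.81168, -1.87327, -1.92301, -1.96059, -1.98578, -1.99842].
Lovász: ϑ = −79(-2*cos(pi/79))/(2+-(-1)*2*cos(pi/79)) = 79*cos(pi/79)/(cos(pi/79) + 1).
Numerically 39.4843794.
Sandwich: α(G)=39 ≤ ϑ(G)=79*cos(pi/79)/(cos(pi/79) + 1) ≤ χ(Ḡ)=40 (both strict).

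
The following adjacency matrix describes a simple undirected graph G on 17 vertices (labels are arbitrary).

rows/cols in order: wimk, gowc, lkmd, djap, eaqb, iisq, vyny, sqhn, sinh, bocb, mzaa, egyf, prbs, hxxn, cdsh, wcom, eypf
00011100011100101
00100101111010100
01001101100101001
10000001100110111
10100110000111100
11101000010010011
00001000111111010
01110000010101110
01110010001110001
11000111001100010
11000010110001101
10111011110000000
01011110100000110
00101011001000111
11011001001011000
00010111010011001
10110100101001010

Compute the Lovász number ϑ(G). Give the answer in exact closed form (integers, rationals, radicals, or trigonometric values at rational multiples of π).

N(mzaa) = {wimk, gowc, vyny, sinh, bocb, hxxn, cdsh, eypf}, |N(mzaa)| = 8.
deg(eypf) = 8; N(eypf) = {wimk, lkmd, djap, iisq, sinh, mzaa, hxxn, wcom}.
Vertex sqhn has 8 neighbors: gowc, lkmd, djap, bocb, egyf, hxxn, cdsh, wcom.
deg(cdsh) = 8; N(cdsh) = {wimk, gowc, djap, eaqb, sqhn, mzaa, prbs, hxxn}.
Regular of degree 8 on 17 vertices: SR(17,8,3,4) — a Paley graph.
spec(A) ≈ [8.0, 1.561553, -2.561553] (distinct, 6 d.p.).
ϑ = −N·λ_min/(λ_max−λ_min) = −17·(-sqrt(17)/2 - 1/2)/(8−(-sqrt(17)/2 - 1/2)) = sqrt(17).
Numerically 4.123106.

sqrt(17)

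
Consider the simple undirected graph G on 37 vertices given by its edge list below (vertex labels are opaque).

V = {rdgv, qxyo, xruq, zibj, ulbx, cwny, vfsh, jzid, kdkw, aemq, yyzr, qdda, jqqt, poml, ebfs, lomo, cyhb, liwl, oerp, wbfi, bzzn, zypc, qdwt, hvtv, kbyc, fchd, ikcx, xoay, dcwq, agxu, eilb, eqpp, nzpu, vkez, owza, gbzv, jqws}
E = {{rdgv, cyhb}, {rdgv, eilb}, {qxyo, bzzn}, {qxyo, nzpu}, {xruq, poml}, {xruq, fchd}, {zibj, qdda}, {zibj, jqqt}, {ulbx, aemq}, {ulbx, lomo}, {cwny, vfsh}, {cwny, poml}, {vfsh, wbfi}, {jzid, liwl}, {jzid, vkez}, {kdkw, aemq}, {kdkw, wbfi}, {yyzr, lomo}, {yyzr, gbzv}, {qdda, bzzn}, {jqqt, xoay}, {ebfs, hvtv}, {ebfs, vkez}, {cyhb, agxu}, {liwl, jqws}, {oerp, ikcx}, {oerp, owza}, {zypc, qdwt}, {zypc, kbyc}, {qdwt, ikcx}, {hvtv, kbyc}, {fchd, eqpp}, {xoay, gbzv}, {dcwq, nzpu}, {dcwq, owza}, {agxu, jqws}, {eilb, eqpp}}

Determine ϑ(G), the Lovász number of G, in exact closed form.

37*cos(pi/37)/(cos(pi/37) + 1)

N(eqpp) = {fchd, eilb}, |N(eqpp)| = 2.
N(poml) = {xruq, cwny}, |N(poml)| = 2.
Vertex eilb has 2 neighbors: rdgv, eqpp.
Vertex ebfs has 2 neighbors: hvtv, vkez.
Regular of degree 2 on 37 vertices: a single 37-cycle (edge-transitive).
spec(A) ≈ [2.0, 1.9712, 1.8858, 1.746, 1.5561, 1.3213, 1.0486, 0.7457, 0.4214, 0.0849, -0.254, -0.5856, -0.9004, -1.1893, -1.4439, -1.657, -1.8225, -1.9355, -1.9928] (distinct, 4 d.p.).
With N=37: ϑ(G) = 37·(-(-1)*2*cos(pi/37))/(2−(-2*cos(pi/37))) = 37*cos(pi/37)/(cos(pi/37) + 1).
= 18.46662… (decimal).
α=18, χ(Ḡ)=19; ϑ=37*cos(pi/37)/(cos(pi/37) + 1) lies between (both strict).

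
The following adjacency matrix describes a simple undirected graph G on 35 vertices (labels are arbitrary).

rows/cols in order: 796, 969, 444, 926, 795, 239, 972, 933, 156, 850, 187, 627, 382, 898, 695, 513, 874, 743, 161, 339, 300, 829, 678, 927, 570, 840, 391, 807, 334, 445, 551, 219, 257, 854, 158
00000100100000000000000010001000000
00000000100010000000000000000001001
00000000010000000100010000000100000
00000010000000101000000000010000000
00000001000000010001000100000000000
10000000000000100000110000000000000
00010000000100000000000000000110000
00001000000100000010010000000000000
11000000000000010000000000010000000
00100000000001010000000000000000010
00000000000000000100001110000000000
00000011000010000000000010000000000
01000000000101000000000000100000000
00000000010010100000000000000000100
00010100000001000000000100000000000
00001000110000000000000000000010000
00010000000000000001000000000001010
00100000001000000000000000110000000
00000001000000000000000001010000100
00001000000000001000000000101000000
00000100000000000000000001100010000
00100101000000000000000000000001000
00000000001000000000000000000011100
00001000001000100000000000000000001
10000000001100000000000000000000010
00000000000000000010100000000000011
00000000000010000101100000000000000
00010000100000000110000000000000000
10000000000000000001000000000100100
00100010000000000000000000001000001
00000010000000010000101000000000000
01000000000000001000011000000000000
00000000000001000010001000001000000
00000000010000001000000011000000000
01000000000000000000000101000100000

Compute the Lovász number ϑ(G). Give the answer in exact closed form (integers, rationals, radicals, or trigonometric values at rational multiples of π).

N(570) = {796, 187, 627, 854}, |N(570)| = 4.
Vertex 158 has 4 neighbors: 969, 927, 840, 445.
N(807) = {926, 156, 743, 161}, |N(807)| = 4.
deg(339) = 4; N(339) = {795, 874, 391, 334}.
Every vertex has degree 4 (N=35); Kneser-type, 3-subsets of [7].
The 4 distinct eigenvalues: [4.0, 2.0, -1.0, -3.0].
With N=35: ϑ(G) = 35·(-1*(-3))/(4−(-3)) = 15.
ϑ(G) ≈ 15.00000000.

15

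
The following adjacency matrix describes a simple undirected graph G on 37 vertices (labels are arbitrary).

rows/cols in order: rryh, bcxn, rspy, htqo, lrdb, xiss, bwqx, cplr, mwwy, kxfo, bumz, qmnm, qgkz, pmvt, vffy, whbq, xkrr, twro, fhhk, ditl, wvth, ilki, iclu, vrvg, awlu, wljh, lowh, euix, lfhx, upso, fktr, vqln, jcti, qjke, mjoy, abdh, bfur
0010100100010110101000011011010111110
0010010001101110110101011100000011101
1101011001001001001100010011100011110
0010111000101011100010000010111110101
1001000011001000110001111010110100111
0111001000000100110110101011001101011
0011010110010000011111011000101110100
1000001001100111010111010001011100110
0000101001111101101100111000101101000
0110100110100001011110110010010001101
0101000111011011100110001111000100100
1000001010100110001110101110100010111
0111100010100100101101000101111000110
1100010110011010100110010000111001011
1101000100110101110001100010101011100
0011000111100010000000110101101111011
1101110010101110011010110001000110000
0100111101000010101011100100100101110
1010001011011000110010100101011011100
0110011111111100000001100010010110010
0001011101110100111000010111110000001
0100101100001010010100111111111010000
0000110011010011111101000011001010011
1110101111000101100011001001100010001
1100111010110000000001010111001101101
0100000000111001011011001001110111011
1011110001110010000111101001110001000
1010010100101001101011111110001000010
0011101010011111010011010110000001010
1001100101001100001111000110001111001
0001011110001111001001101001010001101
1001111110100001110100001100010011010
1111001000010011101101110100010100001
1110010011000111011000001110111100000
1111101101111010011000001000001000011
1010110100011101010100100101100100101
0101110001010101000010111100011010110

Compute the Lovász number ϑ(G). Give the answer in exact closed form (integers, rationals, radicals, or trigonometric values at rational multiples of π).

deg(xiss) = 18; N(xiss) = {bcxn, rspy, htqo, bwqx, pmvt, xkrr, twro, ditl, wvth, iclu, awlu, lowh, euix, fktr, vqln, qjke, abdh, bfur}.
Vertex twro has 18 neighbors: bcxn, lrdb, xiss, bwqx, cplr, kxfo, vffy, xkrr, fhhk, wvth, ilki, iclu, wljh, lfhx, vqln, qjke, mjoy, abdh.
Vertex qjke has 18 neighbors: rryh, bcxn, rspy, xiss, mwwy, kxfo, pmvt, vffy, whbq, twro, fhhk, awlu, wljh, lowh, lfhx, upso, fktr, vqln.
deg(lrdb) = 18; N(lrdb) = {rryh, htqo, mwwy, kxfo, qgkz, xkrr, twro, ilki, iclu, vrvg, awlu, lowh, lfhx, upso, vqln, mjoy, abdh, bfur}.
37-vertex 18-regular graph: SR(37,18,8,9) — a Paley graph.
The 3 distinct eigenvalues: [18.0, 2.54138, -3.54138].
Lovász (edge-transitive): ϑ = −37·(-sqrt(37)/2 - 1/2)/((18)−(-sqrt(37)/2 - 1/2)) = sqrt(37).
≈ 6.08276253 (to 8 d.p.).

sqrt(37)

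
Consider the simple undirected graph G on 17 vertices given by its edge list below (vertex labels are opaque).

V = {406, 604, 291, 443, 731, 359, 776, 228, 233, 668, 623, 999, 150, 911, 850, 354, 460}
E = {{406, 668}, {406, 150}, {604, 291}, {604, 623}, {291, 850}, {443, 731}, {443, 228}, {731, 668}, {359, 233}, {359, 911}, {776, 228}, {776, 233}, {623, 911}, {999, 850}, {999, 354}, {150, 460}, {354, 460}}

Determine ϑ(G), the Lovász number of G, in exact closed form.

17*cos(pi/17)/(cos(pi/17) + 1)

Vertex 776 has 2 neighbors: 228, 233.
deg(359) = 2; N(359) = {233, 911}.
N(150) = {406, 460}, |N(150)| = 2.
deg(623) = 2; N(623) = {604, 911}.
Every vertex has degree 2 (N=17); this is C_{17}, the 17-cycle.
The 9 distinct eigenvalues: [2.0, 1.8649, 1.478, 0.8915, 0.1845, -0.5473, -1.2053, -1.7004, -1.9659].
λ_max=2, λ_min=-2*cos(pi/17); ϑ = −17·λ_min/(λ_max−λ_min) = 17*cos(pi/17)/(cos(pi/17) + 1).
= 8.42701431… (decimal).
Check 8 ≤ 17*cos(pi/17)/(cos(pi/17) + 1) ≤ 9: both strict.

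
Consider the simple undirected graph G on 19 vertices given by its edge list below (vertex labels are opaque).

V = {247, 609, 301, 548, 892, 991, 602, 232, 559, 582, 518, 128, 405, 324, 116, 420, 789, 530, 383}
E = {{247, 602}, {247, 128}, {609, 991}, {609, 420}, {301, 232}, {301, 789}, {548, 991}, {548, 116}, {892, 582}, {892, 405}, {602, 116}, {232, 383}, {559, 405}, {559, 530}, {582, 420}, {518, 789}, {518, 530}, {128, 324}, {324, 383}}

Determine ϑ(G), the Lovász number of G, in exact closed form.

19*cos(pi/19)/(cos(pi/19) + 1)

N(789) = {301, 518}, |N(789)| = 2.
N(559) = {405, 530}, |N(559)| = 2.
deg(420) = 2; N(420) = {609, 582}.
deg(991) = 2; N(991) = {609, 548}.
2-regular, N=19; connected 2-regular on 19 ⇒ C_{19}.
Distinct eigenvalues (to 4 d.p.): [2.0, 1.8916, 1.5783, 1.0939, 0.491, -0.1652, -0.8034, -1.3546, -1.7589, -1.9727].
λ_max=2, λ_min=-2*cos(pi/19); ϑ = −19·λ_min/(λ_max−λ_min) = 19*cos(pi/19)/(cos(pi/19) + 1).
Numerically 9.434771374.
α=9, χ(Ḡ)=10; ϑ=19*cos(pi/19)/(cos(pi/19) + 1) lies between (both strict).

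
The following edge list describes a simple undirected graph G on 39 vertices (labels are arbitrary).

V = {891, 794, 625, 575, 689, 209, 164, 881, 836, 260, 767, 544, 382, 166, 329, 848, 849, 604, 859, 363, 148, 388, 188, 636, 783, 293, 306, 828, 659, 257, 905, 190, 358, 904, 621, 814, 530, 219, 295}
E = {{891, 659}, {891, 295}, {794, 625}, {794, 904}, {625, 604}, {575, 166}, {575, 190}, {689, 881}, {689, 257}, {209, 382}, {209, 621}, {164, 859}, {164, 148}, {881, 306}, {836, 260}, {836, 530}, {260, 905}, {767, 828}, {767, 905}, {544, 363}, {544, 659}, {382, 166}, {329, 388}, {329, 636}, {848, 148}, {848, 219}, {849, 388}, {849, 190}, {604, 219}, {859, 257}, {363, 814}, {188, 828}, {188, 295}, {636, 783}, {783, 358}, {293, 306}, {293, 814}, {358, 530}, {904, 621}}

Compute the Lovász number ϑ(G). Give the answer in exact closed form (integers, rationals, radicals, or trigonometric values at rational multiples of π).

deg(625) = 2; N(625) = {794, 604}.
deg(382) = 2; N(382) = {209, 166}.
deg(358) = 2; N(358) = {783, 530}.
Vertex 783 has 2 neighbors: 636, 358.
2-regular, N=39; this is C_{39}, the 39-cycle.
spec(A) ≈ [2.0, 1.9741, 1.8971, 1.7709, 1.5989, 1.3854, 1.1361, 0.8574, 0.5564, 0.2411, -0.0805, -0.4001, -0.7092, -1.0, -1.2649, -1.497, -1.6904, -1.84, -1.9419, -1.9935] (distinct, 4 d.p.).
−39·(-2*cos(pi/39)) / ((2)−(-2*cos(pi/39))) = 39*cos(pi/39)/(cos(pi/39) + 1) = ϑ(G).
≈ 19.4683324 (to 7 d.p.).
Check 19 ≤ 39*cos(pi/39)/(cos(pi/39) + 1) ≤ 20: both strict.

39*cos(pi/39)/(cos(pi/39) + 1)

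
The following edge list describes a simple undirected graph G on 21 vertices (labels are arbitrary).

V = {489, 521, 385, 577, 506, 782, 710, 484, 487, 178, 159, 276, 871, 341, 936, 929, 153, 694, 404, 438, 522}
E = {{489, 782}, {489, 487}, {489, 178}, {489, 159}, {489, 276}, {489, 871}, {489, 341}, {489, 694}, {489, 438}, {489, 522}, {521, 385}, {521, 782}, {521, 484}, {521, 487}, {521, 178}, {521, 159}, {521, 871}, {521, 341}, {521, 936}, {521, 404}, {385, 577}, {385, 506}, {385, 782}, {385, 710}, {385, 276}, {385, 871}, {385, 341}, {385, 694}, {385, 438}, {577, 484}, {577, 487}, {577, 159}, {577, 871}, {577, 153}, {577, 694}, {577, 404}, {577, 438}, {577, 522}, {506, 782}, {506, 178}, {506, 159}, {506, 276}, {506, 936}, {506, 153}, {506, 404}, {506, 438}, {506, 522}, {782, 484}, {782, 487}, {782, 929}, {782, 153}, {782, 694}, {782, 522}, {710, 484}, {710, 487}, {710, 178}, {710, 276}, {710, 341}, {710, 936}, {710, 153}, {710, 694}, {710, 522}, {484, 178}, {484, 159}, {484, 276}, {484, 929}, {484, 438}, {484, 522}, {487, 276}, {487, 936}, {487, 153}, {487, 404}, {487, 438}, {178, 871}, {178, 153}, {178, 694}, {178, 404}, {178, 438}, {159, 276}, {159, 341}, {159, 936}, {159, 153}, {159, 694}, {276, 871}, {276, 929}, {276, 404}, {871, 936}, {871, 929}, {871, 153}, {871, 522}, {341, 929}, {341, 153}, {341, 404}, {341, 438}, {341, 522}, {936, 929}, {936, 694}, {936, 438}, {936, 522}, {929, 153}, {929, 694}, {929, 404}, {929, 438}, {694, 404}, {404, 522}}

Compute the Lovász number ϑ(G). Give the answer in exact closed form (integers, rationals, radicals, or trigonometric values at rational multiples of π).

Vertex 487 has 10 neighbors: 489, 521, 577, 782, 710, 276, 936, 153, 404, 438.
N(506) = {385, 782, 178, 159, 276, 936, 153, 404, 438, 522}, |N(506)| = 10.
Vertex 782 has 10 neighbors: 489, 521, 385, 506, 484, 487, 929, 153, 694, 522.
Vertex 936 has 10 neighbors: 521, 506, 710, 487, 159, 871, 929, 694, 438, 522.
Every vertex has degree 10 (N=21); Kneser K(7,2) on C(7,2)=21 vertices.
The 3 distinct eigenvalues: [10.0, 1.0, -4.0].
Lovász (edge-transitive): ϑ = −21·(-4)/((10)−(-4)) = 6.
≈ 6.0000000 (to 7 d.p.).

6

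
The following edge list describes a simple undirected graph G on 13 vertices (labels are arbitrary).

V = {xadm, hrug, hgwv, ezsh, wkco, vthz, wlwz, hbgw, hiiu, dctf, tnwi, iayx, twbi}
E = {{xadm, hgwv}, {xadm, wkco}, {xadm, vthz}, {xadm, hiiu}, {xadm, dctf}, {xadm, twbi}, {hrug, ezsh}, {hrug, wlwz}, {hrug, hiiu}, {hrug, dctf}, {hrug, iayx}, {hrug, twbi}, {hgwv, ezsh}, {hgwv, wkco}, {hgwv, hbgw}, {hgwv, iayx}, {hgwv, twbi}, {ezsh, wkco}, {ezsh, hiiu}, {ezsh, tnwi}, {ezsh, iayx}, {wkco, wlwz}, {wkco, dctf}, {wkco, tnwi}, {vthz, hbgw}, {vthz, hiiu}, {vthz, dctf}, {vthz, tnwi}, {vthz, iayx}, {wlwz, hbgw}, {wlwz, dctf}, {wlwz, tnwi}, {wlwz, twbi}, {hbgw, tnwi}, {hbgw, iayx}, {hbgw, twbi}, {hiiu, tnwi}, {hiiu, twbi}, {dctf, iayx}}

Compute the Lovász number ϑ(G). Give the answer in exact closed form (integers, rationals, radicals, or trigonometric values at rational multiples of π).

deg(hbgw) = 6; N(hbgw) = {hgwv, vthz, wlwz, tnwi, iayx, twbi}.
deg(dctf) = 6; N(dctf) = {xadm, hrug, wkco, vthz, wlwz, iayx}.
Vertex xadm has 6 neighbors: hgwv, wkco, vthz, hiiu, dctf, twbi.
Vertex tnwi has 6 neighbors: ezsh, wkco, vthz, wlwz, hbgw, hiiu.
13-vertex 6-regular graph: SR(13,6,2,3) — a Paley graph.
A has 3 distinct eigenvalues ≈ [6.0, 1.302776, -2.302776].
With N=13: ϑ(G) = 13·(-(-sqrt(13)/2 - 1/2))/(6−(-sqrt(13)/2 - 1/2)) = sqrt(13).
= 3.605551275… (decimal).

sqrt(13)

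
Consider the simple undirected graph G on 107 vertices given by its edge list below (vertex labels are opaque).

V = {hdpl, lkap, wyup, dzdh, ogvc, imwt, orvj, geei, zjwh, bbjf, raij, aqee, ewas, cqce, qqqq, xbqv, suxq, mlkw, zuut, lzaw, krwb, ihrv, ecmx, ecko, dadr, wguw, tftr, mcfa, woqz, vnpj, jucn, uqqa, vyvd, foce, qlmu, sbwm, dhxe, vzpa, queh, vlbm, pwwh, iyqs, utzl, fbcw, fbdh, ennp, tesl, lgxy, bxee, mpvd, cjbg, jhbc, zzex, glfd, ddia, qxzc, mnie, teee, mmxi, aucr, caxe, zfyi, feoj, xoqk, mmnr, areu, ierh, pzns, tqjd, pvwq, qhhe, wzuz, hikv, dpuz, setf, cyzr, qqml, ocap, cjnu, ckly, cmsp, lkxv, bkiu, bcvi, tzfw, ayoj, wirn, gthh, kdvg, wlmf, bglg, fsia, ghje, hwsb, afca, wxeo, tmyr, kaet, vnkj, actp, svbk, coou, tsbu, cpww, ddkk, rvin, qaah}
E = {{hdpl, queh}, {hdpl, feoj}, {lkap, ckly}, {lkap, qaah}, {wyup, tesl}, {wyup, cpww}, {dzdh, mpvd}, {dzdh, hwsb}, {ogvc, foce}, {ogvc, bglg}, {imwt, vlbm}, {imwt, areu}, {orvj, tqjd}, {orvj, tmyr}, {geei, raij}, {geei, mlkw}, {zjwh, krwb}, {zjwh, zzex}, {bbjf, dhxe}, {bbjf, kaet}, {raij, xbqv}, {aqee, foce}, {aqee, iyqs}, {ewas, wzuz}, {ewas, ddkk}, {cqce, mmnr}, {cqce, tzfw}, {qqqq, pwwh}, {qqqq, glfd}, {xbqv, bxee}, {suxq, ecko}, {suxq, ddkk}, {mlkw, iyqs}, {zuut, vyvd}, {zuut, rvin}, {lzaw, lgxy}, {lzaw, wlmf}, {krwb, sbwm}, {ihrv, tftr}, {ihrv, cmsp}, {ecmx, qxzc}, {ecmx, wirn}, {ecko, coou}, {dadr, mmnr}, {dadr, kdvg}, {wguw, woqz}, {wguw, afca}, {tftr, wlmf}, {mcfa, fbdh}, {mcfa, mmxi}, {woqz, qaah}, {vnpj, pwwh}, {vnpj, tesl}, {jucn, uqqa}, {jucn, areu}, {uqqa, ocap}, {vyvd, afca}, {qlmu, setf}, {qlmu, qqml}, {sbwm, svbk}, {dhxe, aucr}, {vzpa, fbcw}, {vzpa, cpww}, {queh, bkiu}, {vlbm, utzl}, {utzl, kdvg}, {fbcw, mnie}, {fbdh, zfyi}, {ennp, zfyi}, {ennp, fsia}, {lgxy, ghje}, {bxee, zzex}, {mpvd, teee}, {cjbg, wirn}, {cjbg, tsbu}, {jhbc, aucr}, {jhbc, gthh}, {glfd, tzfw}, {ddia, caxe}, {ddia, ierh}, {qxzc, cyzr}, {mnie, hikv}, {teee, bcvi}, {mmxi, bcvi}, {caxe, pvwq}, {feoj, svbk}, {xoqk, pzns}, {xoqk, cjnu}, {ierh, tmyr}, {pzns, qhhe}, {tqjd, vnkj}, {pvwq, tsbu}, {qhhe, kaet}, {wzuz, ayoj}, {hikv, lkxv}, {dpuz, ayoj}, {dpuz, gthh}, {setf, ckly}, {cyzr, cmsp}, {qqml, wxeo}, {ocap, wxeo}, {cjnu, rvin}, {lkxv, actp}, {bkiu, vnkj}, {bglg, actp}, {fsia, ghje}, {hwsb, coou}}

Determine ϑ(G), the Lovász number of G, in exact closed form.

107*cos(pi/107)/(cos(pi/107) + 1)

N(caxe) = {ddia, pvwq}, |N(caxe)| = 2.
N(mmnr) = {cqce, dadr}, |N(mmnr)| = 2.
N(cyzr) = {qxzc, cmsp}, |N(cyzr)| = 2.
deg(vzpa) = 2; N(vzpa) = {fbcw, cpww}.
Every vertex has degree 2 (N=107); connected 2-regular on 107 ⇒ C_{107}.
A has 54 distinct eigenvalues ≈ [2.0, 1.99655, 1.98622, 1.96905, 1.94508, 1.91441, 1.87714, 1.8334, 1.78334, 1.72714, 1.66498, 1.59707, 1.52367, 1.44501, 1.36137, 1.27304, 1.18032, 1.08353, 0.983, 0.87909, 0.77214, 0.66254, 0.55065, 0.43686, 0.32157, 0.20516, 0.08805, -0.02936, -0.14667, -0.26348, -0.37938, -0.49397, -0.60685, -0.71765, -0.82597, -0.93145, -1.03371, -1.13241, -1.22721, -1.31777, -1.40379, -1.48498, -1.56104, -1.63173, -1.69679, -1.756, -1.80915, -1.85607, -1.8966, -1.93058, -1.95791, -1.97849, -1.99225, -1.99914].
−107·(-2*cos(pi/107)) / ((2)−(-2*cos(pi/107))) = 107*cos(pi/107)/(cos(pi/107) + 1) = ϑ(G).
Numerically 53.488468432.
Sandwich: α(G)=53 ≤ ϑ(G)=107*cos(pi/107)/(cos(pi/107) + 1) ≤ χ(Ḡ)=54 (both strict).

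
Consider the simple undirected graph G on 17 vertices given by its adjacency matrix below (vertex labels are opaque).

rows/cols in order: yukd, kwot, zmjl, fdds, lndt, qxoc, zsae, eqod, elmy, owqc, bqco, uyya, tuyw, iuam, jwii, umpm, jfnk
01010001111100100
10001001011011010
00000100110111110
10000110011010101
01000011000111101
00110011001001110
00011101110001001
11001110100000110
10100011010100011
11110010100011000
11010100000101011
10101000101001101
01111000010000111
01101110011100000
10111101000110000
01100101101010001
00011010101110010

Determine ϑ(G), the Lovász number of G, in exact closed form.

deg(iuam) = 8; N(iuam) = {kwot, zmjl, lndt, qxoc, zsae, owqc, bqco, uyya}.
N(jwii) = {yukd, zmjl, fdds, lndt, qxoc, eqod, uyya, tuyw}, |N(jwii)| = 8.
N(zmjl) = {qxoc, elmy, owqc, uyya, tuyw, iuam, jwii, umpm}, |N(zmjl)| = 8.
deg(bqco) = 8; N(bqco) = {yukd, kwot, fdds, qxoc, uyya, iuam, umpm, jfnk}.
Every vertex has degree 8 (N=17); Paley(17): SR with (k,λ,μ)=(8,3,4).
A has 3 distinct eigenvalues ≈ [8.0, 1.561553, -2.561553].
λ_max=8, λ_min=-sqrt(17)/2 - 1/2; ϑ = −17·λ_min/(λ_max−λ_min) = sqrt(17).
Numerically 4.1231056.

sqrt(17)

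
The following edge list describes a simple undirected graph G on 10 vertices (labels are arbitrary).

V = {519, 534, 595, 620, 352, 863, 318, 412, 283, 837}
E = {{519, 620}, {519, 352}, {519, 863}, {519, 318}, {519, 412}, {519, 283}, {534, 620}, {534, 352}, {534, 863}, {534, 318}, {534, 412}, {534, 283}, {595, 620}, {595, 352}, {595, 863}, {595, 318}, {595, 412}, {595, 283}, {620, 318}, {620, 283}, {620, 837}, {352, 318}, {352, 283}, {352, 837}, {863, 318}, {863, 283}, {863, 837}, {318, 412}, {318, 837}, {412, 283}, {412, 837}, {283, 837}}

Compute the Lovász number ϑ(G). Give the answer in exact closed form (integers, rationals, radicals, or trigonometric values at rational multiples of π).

N(534) = {620, 352, 863, 318, 412, 283}, |N(534)| = 6.
N(620) = {519, 534, 595, 318, 283, 837}, |N(620)| = 6.
Vertex 283 has 8 neighbors: 519, 534, 595, 620, 352, 863, 412, 837.
N(595) = {620, 352, 863, 318, 412, 283}, |N(595)| = 6.
Complete 3-partite, parts [4, 4, 2]: perfect, ϑ = α = 4.
≈ 4.000000 (to 6 d.p.).
Sandwich: α(G)=4 ≤ ϑ(G)=4 ≤ χ(Ḡ)=4 (collapsed).

4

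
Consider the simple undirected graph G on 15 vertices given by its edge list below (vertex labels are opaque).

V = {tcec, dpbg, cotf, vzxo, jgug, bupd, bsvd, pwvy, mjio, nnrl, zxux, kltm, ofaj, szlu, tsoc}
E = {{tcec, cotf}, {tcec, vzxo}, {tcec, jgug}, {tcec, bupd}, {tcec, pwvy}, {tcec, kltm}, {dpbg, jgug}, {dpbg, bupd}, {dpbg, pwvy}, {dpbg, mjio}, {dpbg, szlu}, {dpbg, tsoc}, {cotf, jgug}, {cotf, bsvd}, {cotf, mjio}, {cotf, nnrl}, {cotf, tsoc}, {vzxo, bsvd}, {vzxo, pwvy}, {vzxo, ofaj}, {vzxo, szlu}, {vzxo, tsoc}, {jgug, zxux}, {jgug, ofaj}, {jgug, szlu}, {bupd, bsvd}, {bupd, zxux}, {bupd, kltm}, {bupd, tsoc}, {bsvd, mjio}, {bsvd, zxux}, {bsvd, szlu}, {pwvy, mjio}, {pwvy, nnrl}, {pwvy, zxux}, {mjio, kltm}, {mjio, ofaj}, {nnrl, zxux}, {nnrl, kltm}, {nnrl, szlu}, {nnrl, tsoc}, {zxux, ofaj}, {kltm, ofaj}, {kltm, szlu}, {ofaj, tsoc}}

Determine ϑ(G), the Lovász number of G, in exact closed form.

N(mjio) = {dpbg, cotf, bsvd, pwvy, kltm, ofaj}, |N(mjio)| = 6.
Vertex nnrl has 6 neighbors: cotf, pwvy, zxux, kltm, szlu, tsoc.
Vertex tsoc has 6 neighbors: dpbg, cotf, vzxo, bupd, nnrl, ofaj.
deg(dpbg) = 6; N(dpbg) = {jgug, bupd, pwvy, mjio, szlu, tsoc}.
G on 15 vertices is 6-regular; this is K(6,2), the Kneser graph.
Distinct eigenvalues (to 6 d.p.): [6.0, 1.0, -3.0].
With N=15: ϑ(G) = 15·(-1*(-3))/(6−(-3)) = 5.
Numerically 5.00000.

5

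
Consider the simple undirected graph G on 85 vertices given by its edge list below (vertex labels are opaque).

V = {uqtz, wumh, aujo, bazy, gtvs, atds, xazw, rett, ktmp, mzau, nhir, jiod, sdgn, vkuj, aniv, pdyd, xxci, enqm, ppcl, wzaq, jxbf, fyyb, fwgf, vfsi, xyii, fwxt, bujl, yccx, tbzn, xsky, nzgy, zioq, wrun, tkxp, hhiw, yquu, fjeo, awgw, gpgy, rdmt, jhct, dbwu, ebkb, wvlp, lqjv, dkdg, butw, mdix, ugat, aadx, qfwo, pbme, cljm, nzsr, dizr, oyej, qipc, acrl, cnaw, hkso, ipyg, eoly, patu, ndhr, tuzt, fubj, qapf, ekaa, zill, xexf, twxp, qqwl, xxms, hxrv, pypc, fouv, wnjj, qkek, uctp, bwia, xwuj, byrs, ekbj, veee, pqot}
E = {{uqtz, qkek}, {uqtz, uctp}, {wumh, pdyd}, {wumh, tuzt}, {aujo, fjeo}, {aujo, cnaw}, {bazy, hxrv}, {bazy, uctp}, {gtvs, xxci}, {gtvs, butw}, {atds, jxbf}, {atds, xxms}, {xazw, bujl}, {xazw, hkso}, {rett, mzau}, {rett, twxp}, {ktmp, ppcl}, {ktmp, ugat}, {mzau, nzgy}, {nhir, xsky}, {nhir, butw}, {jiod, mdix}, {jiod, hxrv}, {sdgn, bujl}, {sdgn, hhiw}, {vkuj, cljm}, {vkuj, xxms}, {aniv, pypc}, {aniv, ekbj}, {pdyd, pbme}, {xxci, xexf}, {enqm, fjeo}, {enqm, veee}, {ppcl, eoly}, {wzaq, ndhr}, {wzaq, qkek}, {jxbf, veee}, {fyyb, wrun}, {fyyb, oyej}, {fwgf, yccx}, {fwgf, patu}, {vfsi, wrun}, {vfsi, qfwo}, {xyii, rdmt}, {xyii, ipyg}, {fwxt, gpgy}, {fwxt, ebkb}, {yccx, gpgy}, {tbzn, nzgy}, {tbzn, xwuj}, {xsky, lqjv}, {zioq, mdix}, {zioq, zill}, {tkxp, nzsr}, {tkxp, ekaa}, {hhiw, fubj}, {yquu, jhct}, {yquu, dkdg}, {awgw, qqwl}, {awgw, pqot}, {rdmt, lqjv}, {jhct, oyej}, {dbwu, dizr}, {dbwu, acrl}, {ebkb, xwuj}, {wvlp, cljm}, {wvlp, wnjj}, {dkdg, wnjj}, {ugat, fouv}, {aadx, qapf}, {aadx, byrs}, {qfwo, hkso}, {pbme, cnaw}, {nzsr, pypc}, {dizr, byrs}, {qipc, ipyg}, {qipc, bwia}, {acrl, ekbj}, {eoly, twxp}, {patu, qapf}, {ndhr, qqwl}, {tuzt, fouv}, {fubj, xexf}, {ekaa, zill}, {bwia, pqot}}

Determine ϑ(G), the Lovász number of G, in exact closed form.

N(ppcl) = {ktmp, eoly}, |N(ppcl)| = 2.
Vertex dizr has 2 neighbors: dbwu, byrs.
N(ipyg) = {xyii, qipc}, |N(ipyg)| = 2.
N(aujo) = {fjeo, cnaw}, |N(aujo)| = 2.
Every vertex has degree 2 (N=85); a single 85-cycle (edge-transitive).
A has 43 distinct eigenvalues ≈ [2.0, 1.995, 1.978, 1.951, 1.913, 1.865, 1.806, 1.738, 1.66, 1.573, 1.478, 1.374, 1.263, 1.145, 1.021, 0.891, 0.757, 0.618, 0.476, 0.331, 0.185, 0.037, -0.111, -0.258, -0.404, -0.547, -0.688, -0.825, -0.957, -1.084, -1.205, -1.32, -1.427, -1.527, -1.618, -1.7, -1.774, -1.837, -1.89, -1.933, -1.966, -1.988, -1.999].
ϑ = −N·λ_min/(λ_max−λ_min) = −85·(-2*cos(pi/85))/(2−(-2*cos(pi/85))) = 85*cos(pi/85)/(cos(pi/85) + 1).
Numerically 42.48548.
Lovász sandwich 42 ≤ 85*cos(pi/85)/(cos(pi/85) + 1) ≤ 43: both strict.

85*cos(pi/85)/(cos(pi/85) + 1)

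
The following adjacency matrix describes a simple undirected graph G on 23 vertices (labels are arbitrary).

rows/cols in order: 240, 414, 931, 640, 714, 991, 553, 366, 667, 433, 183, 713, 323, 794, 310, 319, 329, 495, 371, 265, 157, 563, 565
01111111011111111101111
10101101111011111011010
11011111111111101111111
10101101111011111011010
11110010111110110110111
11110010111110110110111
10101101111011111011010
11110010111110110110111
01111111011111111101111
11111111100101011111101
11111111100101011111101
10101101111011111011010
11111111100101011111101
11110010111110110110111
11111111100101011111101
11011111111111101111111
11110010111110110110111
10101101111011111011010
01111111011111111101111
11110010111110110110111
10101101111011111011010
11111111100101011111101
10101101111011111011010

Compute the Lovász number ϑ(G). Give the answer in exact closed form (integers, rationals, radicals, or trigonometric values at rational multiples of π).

7

N(565) = {240, 931, 714, 991, 366, 667, 433, 183, 323, 794, 310, 319, 329, 371, 265, 563}, |N(565)| = 16.
Vertex 366 has 17 neighbors: 240, 414, 931, 640, 553, 667, 433, 183, 713, 323, 310, 319, 495, 371, 157, 563, 565.
Vertex 794 has 17 neighbors: 240, 414, 931, 640, 553, 667, 433, 183, 713, 323, 310, 319, 495, 371, 157, 563, 565.
deg(183) = 18; N(183) = {240, 414, 931, 640, 714, 991, 553, 366, 667, 713, 794, 319, 329, 495, 371, 265, 157, 565}.
Complete multipartite on [7, 6, 5, 3, 2]: sandwich collapses at ϑ=7.
= 7.00000000… (decimal).
Lovász sandwich 7 ≤ 7 ≤ 7: collapsed.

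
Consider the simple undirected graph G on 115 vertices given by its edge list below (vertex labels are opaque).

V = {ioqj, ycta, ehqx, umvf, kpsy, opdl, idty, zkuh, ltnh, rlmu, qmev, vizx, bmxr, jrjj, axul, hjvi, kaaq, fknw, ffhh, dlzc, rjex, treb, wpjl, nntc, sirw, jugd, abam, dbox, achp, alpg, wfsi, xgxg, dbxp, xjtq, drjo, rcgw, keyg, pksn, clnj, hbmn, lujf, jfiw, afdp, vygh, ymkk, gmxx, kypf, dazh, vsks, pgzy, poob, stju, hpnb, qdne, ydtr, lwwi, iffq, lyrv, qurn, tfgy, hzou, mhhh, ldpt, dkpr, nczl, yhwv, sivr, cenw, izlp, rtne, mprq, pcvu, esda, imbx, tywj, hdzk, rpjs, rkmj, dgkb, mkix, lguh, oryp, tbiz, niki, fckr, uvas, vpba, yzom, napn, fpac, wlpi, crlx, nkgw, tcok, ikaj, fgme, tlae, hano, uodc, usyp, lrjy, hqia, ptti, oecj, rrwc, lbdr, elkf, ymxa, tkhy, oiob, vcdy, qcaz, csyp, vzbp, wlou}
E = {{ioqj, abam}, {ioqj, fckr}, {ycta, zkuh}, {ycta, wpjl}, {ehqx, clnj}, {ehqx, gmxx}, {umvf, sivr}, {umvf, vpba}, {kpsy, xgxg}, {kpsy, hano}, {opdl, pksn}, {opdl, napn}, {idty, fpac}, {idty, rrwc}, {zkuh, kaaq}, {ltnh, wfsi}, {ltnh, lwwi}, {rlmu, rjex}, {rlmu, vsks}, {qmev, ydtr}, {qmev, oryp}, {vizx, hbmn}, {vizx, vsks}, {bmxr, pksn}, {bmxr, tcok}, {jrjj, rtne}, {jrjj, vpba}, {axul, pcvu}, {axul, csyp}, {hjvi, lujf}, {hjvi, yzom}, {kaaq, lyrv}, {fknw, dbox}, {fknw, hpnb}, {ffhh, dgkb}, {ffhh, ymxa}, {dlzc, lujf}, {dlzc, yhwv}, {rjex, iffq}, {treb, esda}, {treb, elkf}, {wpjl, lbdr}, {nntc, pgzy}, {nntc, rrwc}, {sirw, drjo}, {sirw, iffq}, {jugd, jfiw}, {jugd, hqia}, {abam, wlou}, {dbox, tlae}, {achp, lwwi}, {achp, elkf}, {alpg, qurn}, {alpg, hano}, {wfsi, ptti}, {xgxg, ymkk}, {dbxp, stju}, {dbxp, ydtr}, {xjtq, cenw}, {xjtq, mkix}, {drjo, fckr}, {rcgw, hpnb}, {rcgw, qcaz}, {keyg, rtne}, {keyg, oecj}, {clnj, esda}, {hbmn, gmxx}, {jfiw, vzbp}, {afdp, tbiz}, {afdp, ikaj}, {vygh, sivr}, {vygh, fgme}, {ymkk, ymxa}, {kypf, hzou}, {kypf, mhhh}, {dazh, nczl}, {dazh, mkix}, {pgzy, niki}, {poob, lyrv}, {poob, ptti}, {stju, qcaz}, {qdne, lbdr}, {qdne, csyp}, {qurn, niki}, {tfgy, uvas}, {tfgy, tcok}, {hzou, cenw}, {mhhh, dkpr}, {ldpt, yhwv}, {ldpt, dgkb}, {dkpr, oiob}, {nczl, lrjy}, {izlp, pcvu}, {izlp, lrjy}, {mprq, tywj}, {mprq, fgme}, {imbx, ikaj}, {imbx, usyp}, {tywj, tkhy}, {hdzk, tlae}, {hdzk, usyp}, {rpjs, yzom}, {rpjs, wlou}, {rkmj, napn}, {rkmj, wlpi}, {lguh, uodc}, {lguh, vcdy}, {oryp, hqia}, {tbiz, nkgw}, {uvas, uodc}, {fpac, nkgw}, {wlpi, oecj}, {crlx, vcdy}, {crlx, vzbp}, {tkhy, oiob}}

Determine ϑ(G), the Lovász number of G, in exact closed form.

115*cos(pi/115)/(cos(pi/115) + 1)

N(ikaj) = {afdp, imbx}, |N(ikaj)| = 2.
Vertex vcdy has 2 neighbors: lguh, crlx.
N(dazh) = {nczl, mkix}, |N(dazh)| = 2.
N(bmxr) = {pksn, tcok}, |N(bmxr)| = 2.
G on 115 vertices is 2-regular; the odd cycle C_{115}.
The 58 distinct eigenvalues: [2.0, 1.997016, 1.988071, 1.973194, 1.952428, 1.925835, 1.893494, 1.855503, 1.811974, 1.763037, 1.708839, 1.649541, 1.58532, 1.516368, 1.44289, 1.365106, 1.283249, 1.197561, 1.1083, 1.01573, 0.92013, 0.821784, 0.720985, 0.618034, 0.513239, 0.406912, 0.299371, 0.190936, 0.081932, -0.027317, -0.136485, -0.245245, -0.353273, -0.460247, -0.565848, -0.669759, -0.771672, -0.871282, -0.968292, -1.062411, -1.153361, -1.240868, -1.324672, -1.404522, -1.480181, -1.551423, -1.618034, -1.679817, -1.736586, -1.788173, -1.834423, -1.875198, -1.910377, -1.939855, -1.963543, -1.981372, -1.993287, -1.999254].
Lovász (edge-transitive): ϑ = −115·(-2*cos(pi/115))/((2)−(-2*cos(pi/115))) = 115*cos(pi/115)/(cos(pi/115) + 1).
Numerically 57.489271.
57 ≤ 115*cos(pi/115)/(cos(pi/115) + 1) ≤ 58: both strict.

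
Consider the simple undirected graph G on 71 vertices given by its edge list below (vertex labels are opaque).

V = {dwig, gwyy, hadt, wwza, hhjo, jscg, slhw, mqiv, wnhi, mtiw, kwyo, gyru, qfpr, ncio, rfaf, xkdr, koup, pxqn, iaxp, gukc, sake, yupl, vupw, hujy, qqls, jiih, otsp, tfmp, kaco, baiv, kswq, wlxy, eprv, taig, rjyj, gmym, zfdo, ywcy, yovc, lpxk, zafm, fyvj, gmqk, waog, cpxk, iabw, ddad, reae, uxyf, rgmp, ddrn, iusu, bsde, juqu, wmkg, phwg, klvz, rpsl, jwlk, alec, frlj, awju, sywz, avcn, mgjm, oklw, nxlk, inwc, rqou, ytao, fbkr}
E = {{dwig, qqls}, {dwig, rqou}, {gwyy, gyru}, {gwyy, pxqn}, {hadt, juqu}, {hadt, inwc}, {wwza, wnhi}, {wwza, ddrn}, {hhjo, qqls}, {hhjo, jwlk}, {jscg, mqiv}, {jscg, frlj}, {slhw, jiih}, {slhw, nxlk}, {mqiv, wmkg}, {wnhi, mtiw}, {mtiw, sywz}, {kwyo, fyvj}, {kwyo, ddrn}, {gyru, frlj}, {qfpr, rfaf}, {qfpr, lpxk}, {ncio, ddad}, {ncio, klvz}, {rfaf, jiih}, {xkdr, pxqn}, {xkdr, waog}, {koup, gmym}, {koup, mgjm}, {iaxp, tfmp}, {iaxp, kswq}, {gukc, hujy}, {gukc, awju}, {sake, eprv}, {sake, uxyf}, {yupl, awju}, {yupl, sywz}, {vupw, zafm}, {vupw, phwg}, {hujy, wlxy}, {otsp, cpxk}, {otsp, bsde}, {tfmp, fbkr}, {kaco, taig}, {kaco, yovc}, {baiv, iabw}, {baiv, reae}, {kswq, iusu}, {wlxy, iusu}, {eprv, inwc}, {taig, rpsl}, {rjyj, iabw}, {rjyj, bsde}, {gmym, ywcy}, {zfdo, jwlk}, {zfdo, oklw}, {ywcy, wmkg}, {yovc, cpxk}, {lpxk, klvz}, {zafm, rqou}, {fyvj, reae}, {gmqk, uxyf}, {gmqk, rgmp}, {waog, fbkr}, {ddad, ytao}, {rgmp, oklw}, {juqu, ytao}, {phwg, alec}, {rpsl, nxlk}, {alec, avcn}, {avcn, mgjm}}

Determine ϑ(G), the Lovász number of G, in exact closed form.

71*cos(pi/71)/(cos(pi/71) + 1)

deg(ddrn) = 2; N(ddrn) = {wwza, kwyo}.
Vertex dwig has 2 neighbors: qqls, rqou.
deg(jiih) = 2; N(jiih) = {slhw, rfaf}.
deg(ddad) = 2; N(ddad) = {ncio, ytao}.
2-regular, N=71; the odd cycle C_{71}.
The 36 distinct eigenvalues: [2.0, 1.992174, 1.968756, 1.92993, 1.876, 1.807387, 1.724629, 1.628374, 1.519374, 1.398483, 1.266648, 1.124899, 0.974346, 0.816167, 0.651601, 0.481935, 0.308498, 0.132646, -0.044244, -0.220788, -0.395604, -0.567324, -0.734603, -0.896134, -1.05065, -1.196945, -1.333871, -1.460358, -1.575416, -1.678144, -1.767738, -1.843498, -1.904829, -1.951253, -1.982405, -1.998042].
Lovász: ϑ = −71(-2*cos(pi/71))/(2+-(-1)*2*cos(pi/71)) = 71*cos(pi/71)/(cos(pi/71) + 1).
ϑ(G) ≈ 35.48262.
35 ≤ 71*cos(pi/71)/(cos(pi/71) + 1) ≤ 36: both strict.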